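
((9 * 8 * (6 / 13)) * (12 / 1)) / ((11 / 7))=36288 / 143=253.76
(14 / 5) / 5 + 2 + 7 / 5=99 / 25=3.96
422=422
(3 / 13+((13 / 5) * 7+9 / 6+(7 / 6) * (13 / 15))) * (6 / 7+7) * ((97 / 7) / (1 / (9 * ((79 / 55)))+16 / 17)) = 17555450231 / 7842107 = 2238.61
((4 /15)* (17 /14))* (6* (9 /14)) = 306 /245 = 1.25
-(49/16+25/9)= -841/144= -5.84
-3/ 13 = -0.23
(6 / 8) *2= 3 / 2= 1.50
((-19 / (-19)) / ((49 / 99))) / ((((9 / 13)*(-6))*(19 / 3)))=-143 / 1862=-0.08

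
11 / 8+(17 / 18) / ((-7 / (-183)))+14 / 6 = 4771 / 168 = 28.40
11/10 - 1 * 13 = -119/10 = -11.90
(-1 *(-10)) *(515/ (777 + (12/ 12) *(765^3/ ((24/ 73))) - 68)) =41200/ 10893969047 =0.00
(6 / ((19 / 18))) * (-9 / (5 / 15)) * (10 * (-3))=87480 / 19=4604.21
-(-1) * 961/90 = 961/90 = 10.68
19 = 19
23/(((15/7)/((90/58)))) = 483/29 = 16.66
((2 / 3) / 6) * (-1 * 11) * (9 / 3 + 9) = -44 / 3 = -14.67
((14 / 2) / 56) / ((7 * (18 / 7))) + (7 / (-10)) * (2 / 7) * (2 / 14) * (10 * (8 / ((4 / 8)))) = -4601 / 1008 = -4.56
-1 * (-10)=10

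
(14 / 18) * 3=7 / 3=2.33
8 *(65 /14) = 260 /7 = 37.14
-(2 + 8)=-10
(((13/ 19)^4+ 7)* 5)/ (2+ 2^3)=3.61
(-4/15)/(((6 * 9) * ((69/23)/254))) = -508/1215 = -0.42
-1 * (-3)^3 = 27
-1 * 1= -1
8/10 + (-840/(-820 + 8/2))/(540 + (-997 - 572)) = 0.80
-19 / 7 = -2.71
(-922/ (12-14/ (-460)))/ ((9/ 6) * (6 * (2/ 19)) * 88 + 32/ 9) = -9065565/ 10282172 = -0.88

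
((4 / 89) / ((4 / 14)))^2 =196 / 7921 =0.02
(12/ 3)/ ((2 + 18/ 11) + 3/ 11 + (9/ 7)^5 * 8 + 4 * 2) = 0.10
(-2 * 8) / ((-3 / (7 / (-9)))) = -112 / 27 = -4.15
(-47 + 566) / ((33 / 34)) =5882 / 11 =534.73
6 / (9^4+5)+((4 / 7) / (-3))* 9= -5625 / 3283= -1.71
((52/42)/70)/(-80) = -13/58800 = -0.00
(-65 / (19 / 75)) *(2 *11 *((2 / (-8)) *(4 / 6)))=17875 / 19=940.79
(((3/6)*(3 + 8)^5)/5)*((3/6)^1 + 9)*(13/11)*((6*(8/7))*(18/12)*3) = 195281658/35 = 5579475.94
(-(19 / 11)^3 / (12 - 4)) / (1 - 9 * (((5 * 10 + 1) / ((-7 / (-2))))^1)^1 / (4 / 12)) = 48013 / 29250056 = 0.00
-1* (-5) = 5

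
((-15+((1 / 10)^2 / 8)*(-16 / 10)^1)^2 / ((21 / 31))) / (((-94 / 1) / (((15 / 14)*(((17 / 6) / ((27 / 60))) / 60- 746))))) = 42152444654177 / 14923440000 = 2824.58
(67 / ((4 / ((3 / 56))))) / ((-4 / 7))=-201 / 128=-1.57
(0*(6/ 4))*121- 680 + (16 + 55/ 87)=-57713/ 87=-663.37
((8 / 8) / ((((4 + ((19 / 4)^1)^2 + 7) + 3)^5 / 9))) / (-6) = -524288 / 22838000371875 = -0.00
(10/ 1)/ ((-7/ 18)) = -180/ 7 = -25.71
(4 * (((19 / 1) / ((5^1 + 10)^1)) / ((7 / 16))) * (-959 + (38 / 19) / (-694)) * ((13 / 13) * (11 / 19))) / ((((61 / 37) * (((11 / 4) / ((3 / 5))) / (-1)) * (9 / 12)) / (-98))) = -176513978368 / 1587525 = -111188.16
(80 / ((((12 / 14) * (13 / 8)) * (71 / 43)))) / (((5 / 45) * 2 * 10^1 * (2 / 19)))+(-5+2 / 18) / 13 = 148.33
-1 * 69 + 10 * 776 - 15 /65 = 99980 /13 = 7690.77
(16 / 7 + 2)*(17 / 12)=85 / 14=6.07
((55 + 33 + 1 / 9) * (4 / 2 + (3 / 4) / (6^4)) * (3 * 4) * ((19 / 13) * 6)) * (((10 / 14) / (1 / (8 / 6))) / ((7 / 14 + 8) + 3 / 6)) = 20033315 / 10206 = 1962.90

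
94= 94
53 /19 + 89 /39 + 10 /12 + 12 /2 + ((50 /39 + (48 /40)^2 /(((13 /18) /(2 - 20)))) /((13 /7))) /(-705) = 4051427747 /339563250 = 11.93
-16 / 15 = -1.07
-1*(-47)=47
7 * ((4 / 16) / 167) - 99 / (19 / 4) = -264395 / 12692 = -20.83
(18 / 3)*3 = 18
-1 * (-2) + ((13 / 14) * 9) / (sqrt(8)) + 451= 117 * sqrt(2) / 56 + 453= 455.95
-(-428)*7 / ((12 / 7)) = 5243 / 3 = 1747.67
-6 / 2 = -3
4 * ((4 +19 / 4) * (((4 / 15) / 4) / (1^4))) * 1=7 / 3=2.33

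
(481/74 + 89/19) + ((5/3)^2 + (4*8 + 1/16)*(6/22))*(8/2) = 57.27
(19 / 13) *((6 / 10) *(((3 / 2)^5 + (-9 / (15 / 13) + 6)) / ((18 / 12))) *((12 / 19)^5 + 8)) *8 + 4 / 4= 9339063049 / 42354325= 220.50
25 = 25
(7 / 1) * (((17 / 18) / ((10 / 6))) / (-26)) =-119 / 780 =-0.15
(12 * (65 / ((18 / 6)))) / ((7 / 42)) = 1560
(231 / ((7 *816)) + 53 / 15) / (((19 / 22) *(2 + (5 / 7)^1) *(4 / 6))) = 1122737 / 490960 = 2.29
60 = 60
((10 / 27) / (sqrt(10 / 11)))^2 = 110 / 729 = 0.15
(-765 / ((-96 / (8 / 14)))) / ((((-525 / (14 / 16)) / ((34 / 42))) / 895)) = -51731 / 9408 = -5.50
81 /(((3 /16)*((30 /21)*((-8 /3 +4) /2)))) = 2268 /5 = 453.60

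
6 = 6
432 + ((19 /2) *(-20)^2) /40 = 527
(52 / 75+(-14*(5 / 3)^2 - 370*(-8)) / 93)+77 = 2282983 / 20925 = 109.10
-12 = -12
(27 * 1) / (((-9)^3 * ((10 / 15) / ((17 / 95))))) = -17 / 1710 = -0.01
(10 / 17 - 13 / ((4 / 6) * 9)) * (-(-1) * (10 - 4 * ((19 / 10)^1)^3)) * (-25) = -233933 / 340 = -688.04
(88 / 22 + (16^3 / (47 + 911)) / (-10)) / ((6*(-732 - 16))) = -713 / 895730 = -0.00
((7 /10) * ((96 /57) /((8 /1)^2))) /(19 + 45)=0.00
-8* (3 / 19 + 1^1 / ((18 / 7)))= -748 / 171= -4.37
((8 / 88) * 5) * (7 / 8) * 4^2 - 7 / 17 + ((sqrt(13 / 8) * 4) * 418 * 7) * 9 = 1113 / 187 + 26334 * sqrt(26) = 134283.53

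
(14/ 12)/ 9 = 7/ 54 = 0.13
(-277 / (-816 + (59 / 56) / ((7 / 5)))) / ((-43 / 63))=-6840792 / 13741811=-0.50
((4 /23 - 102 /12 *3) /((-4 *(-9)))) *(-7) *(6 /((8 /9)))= 24465 /736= 33.24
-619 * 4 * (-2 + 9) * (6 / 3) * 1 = -34664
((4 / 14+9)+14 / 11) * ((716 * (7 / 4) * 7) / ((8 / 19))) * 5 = 96775455 / 88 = 1099721.08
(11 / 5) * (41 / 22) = 41 / 10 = 4.10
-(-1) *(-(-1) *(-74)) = -74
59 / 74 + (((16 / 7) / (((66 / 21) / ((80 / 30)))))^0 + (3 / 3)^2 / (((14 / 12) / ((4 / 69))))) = 22005 / 11914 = 1.85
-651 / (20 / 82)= -26691 / 10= -2669.10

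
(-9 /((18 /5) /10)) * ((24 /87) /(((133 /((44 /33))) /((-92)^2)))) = -6771200 /11571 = -585.19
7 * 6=42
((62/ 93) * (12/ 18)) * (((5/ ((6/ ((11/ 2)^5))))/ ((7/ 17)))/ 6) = 13689335/ 18144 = 754.48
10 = 10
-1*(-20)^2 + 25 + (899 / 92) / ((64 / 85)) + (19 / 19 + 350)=-64897 / 5888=-11.02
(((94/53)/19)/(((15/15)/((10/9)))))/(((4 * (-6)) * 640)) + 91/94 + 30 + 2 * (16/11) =121907621269/3598518528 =33.88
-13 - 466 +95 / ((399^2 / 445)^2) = -638958750616 / 1333945179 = -479.00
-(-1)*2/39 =2/39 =0.05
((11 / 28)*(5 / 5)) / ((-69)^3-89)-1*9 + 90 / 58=-1987361023 / 266821576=-7.45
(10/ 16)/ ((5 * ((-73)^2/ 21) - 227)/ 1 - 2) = 105/ 174688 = 0.00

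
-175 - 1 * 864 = -1039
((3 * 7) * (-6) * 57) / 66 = -1197 / 11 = -108.82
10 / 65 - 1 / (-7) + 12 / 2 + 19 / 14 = 199 / 26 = 7.65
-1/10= -0.10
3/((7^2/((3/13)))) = 9/637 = 0.01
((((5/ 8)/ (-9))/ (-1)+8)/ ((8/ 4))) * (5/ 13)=2905/ 1872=1.55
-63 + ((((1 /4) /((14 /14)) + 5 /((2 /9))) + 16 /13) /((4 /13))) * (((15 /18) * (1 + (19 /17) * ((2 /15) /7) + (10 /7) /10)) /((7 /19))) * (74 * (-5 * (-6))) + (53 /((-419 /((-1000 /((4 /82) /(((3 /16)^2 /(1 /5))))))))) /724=22101433554372287 /48517545216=455534.87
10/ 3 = 3.33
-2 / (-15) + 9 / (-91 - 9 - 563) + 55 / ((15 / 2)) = 24707 / 3315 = 7.45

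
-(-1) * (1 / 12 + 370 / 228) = 1.71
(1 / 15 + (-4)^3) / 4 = -15.98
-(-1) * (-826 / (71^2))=-826 / 5041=-0.16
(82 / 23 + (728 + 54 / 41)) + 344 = 1015500 / 943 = 1076.88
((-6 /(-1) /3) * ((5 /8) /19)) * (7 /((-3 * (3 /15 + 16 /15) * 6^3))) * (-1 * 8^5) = 179200 /9747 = 18.39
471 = 471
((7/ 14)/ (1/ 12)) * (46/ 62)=138/ 31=4.45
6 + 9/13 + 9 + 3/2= 447/26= 17.19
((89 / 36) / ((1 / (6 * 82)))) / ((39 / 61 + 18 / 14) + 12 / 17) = 26488091 / 57294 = 462.32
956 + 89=1045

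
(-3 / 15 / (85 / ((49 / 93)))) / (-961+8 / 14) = 343 / 265726575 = 0.00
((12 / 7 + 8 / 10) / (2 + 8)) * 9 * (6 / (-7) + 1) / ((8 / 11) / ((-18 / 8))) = -9801 / 9800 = -1.00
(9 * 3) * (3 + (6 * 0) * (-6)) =81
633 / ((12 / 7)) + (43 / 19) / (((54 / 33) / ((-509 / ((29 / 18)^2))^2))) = 53551.74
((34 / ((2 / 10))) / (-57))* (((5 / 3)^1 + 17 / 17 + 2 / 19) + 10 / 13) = -446080 / 42237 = -10.56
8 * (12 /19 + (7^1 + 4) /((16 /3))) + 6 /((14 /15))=7443 /266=27.98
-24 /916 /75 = -2 /5725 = -0.00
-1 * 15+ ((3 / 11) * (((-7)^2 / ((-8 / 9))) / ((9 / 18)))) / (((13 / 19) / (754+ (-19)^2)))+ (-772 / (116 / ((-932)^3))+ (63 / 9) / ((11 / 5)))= 89371104275993 / 16588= 5387696182.54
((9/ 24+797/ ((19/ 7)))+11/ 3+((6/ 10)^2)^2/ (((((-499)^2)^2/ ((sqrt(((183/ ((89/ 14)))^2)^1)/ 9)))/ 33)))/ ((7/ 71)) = 33238024268461980814789/ 11008675977567555000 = 3019.26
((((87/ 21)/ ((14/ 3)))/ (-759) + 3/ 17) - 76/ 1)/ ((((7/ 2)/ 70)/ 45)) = -14381981550/ 210749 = -68242.23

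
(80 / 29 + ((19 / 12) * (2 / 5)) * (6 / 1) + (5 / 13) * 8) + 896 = 1707123 / 1885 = 905.64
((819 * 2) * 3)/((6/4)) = 3276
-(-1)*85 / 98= 85 / 98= 0.87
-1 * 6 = -6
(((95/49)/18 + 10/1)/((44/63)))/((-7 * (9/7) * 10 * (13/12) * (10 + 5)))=-1783/180180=-0.01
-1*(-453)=453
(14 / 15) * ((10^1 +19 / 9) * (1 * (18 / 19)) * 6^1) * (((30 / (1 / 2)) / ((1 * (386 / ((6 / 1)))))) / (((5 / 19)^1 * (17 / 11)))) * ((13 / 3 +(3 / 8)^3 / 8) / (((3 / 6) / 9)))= 710878707 / 61760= 11510.34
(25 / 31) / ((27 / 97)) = 2425 / 837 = 2.90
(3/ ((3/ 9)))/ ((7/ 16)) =144/ 7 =20.57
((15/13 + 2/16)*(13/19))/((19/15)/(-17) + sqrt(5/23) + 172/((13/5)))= 116911871895/8828656323856-76924575*sqrt(115)/8828656323856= 0.01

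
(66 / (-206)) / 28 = -33 / 2884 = -0.01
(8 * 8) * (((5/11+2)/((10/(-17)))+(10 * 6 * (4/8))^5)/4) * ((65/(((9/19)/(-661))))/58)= -193961162693532/319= -608028723177.22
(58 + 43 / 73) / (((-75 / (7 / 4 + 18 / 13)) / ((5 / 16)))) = -53627 / 70080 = -0.77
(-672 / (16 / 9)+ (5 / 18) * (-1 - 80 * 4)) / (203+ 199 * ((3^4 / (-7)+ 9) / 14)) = -137347 / 48936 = -2.81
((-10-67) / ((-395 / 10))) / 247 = 154 / 19513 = 0.01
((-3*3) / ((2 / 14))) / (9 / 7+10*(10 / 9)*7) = -3969 / 4981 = -0.80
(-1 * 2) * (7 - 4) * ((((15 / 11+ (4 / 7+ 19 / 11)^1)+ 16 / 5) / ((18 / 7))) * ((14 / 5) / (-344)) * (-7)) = -64729 / 70950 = -0.91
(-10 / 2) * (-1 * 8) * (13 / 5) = 104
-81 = -81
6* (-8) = -48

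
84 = 84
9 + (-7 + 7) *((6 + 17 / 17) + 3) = 9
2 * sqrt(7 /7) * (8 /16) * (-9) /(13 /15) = -135 /13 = -10.38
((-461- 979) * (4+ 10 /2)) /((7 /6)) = -77760 /7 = -11108.57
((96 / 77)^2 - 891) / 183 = -1757841 / 361669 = -4.86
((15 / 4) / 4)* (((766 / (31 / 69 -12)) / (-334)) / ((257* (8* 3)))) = 0.00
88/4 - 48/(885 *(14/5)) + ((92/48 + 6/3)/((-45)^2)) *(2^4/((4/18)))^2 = 991426/30975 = 32.01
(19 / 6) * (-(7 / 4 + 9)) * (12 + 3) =-4085 / 8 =-510.62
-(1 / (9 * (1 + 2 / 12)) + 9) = -191 / 21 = -9.10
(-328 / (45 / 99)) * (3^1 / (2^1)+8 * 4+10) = -156948 / 5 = -31389.60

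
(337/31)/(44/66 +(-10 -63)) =-1011/6727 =-0.15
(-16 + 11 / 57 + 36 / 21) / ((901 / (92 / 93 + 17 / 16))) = -17167019 / 534934512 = -0.03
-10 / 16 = -5 / 8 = -0.62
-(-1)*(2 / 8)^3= 1 / 64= 0.02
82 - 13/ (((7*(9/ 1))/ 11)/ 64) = -3986/ 63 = -63.27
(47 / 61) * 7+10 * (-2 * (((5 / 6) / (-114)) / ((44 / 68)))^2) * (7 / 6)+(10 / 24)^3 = 226372759673 / 41438941632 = 5.46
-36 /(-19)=36 /19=1.89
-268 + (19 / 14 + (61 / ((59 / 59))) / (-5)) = -19519 / 70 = -278.84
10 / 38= 0.26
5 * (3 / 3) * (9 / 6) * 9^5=885735 / 2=442867.50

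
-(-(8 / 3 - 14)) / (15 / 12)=-136 / 15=-9.07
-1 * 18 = -18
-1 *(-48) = 48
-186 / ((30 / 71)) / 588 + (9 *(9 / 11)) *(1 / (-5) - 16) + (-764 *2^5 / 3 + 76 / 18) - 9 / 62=-24858869017 / 3007620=-8265.30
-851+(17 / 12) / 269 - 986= -5929819 / 3228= -1836.99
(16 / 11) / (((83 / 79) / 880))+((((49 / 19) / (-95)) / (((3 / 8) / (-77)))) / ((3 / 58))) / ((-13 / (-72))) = 3535227008 / 1947595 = 1815.18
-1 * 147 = -147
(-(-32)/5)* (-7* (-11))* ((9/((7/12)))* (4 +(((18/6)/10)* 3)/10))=3887136/125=31097.09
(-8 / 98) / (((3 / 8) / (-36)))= 384 / 49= 7.84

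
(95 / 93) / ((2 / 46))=2185 / 93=23.49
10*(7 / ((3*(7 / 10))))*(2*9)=600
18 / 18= 1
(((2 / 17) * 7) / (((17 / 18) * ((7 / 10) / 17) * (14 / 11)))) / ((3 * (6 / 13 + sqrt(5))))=-51480 / 96271 + 111540 * sqrt(5) / 96271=2.06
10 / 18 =5 / 9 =0.56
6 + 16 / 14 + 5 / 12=635 / 84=7.56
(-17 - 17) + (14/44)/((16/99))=-1025/32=-32.03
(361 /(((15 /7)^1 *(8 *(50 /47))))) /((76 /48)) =6251 /500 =12.50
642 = 642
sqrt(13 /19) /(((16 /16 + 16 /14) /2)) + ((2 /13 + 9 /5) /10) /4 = 127 /2600 + 14* sqrt(247) /285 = 0.82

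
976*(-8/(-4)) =1952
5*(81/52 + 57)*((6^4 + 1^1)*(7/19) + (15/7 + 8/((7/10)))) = 71076825/494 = 143880.21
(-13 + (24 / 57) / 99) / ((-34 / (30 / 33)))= 122225 / 351747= 0.35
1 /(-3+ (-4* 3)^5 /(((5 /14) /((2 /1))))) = -5 /6967311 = -0.00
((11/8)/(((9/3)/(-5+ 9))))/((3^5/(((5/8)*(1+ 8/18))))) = 715/104976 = 0.01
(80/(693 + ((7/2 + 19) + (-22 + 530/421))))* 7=471520/584987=0.81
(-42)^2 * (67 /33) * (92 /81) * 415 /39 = 501379760 /11583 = 43285.83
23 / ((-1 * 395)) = -23 / 395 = -0.06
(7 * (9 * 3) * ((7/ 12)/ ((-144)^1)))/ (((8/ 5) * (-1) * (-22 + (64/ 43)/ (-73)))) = -769055/ 35390464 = -0.02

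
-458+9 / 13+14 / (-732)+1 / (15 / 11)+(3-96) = -13074829 / 23790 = -549.59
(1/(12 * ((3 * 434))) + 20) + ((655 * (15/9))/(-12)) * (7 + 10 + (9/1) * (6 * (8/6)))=-126187669/15624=-8076.53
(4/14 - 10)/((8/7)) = -17/2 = -8.50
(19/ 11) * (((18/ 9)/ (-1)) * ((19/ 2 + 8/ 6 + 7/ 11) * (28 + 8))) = -172596/ 121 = -1426.41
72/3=24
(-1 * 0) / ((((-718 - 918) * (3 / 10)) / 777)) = 0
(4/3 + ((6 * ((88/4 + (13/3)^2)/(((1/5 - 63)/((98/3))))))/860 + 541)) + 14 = 67586531/121518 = 556.19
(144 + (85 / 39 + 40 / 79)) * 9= 1355817 / 1027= 1320.17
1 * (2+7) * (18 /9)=18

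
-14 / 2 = -7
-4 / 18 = -2 / 9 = -0.22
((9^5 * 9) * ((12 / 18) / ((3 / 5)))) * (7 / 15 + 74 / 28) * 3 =38558997 / 7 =5508428.14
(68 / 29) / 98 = 34 / 1421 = 0.02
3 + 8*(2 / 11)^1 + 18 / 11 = 67 / 11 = 6.09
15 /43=0.35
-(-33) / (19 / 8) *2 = 528 / 19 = 27.79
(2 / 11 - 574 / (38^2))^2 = 2934369 / 63075364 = 0.05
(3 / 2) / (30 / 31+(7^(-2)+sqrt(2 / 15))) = 102600855 / 58360586 - 6922083*sqrt(30) / 58360586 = 1.11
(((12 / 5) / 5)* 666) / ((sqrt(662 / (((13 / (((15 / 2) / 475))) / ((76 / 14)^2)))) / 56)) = 522144* sqrt(1226355) / 157225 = 3677.70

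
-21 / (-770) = 0.03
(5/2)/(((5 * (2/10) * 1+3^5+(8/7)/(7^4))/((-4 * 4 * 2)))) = -336140/1025229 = -0.33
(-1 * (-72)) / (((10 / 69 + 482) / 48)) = 7.17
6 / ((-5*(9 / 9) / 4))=-24 / 5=-4.80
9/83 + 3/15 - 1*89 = -36807/415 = -88.69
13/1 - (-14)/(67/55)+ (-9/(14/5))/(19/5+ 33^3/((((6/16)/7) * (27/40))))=342479277093/13983007066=24.49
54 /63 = 6 /7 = 0.86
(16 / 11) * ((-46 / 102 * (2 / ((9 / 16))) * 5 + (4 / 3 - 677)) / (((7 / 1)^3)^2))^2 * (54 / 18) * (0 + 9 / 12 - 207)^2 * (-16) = -10832507809310000 / 108003564029403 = -100.30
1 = 1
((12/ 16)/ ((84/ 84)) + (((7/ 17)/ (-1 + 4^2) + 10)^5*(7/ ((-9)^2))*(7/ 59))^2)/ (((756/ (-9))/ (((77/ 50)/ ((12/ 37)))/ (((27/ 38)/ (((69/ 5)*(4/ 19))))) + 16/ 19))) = -149064157710336728841257280709907644181208523/ 572061237028241711665094591660156250000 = -260573.78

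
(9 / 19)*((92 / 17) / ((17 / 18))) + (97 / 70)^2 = 124694419 / 26905900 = 4.63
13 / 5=2.60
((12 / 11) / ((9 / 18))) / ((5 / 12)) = 288 / 55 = 5.24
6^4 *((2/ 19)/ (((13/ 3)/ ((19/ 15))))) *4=10368/ 65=159.51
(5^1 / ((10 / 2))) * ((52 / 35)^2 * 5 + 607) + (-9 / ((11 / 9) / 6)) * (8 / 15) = 320421 / 539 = 594.47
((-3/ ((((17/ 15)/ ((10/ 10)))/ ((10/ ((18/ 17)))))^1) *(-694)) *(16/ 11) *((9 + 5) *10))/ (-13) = -38864000/ 143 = -271776.22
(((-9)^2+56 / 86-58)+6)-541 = -21988 / 43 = -511.35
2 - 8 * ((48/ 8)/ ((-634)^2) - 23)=18690942/ 100489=186.00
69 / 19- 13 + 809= 15193 / 19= 799.63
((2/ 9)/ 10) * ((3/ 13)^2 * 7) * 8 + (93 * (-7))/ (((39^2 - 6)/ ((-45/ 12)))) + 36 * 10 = 123469519/ 341380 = 361.68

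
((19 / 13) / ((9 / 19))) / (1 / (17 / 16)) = 6137 / 1872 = 3.28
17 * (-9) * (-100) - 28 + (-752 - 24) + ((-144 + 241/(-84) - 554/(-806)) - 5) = 485600789/33852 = 14344.82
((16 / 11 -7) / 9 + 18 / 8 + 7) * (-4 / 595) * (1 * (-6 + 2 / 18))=181207 / 530145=0.34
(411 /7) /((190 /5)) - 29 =-7303 /266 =-27.45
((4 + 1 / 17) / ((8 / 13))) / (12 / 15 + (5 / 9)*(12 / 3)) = 2.18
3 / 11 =0.27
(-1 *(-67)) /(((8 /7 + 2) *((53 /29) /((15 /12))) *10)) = 13601 /9328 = 1.46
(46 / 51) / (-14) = -23 / 357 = -0.06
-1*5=-5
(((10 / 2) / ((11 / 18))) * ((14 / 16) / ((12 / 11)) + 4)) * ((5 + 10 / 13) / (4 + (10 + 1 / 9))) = 4667625 / 290576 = 16.06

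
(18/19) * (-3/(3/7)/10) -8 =-823/95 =-8.66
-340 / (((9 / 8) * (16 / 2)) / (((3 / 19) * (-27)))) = 3060 / 19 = 161.05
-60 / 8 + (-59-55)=-243 / 2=-121.50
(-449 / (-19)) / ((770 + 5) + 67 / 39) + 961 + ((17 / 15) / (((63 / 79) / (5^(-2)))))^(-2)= 1318869502375711 / 1038086574652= 1270.48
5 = 5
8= 8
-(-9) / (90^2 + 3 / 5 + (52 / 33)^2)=49005 / 44121287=0.00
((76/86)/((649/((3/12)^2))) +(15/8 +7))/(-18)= -82559/167442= -0.49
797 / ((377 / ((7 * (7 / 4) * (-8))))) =-78106 / 377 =-207.18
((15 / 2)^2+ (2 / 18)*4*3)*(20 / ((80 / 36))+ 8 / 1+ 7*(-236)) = -376595 / 4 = -94148.75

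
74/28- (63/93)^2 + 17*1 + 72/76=5146091/255626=20.13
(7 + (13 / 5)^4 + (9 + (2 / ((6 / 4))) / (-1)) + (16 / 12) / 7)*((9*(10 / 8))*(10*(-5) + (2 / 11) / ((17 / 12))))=-11118191409 / 327250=-33974.61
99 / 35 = 2.83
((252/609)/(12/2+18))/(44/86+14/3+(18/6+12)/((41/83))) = 5289/10903594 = 0.00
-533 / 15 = -35.53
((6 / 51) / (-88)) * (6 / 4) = -3 / 1496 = -0.00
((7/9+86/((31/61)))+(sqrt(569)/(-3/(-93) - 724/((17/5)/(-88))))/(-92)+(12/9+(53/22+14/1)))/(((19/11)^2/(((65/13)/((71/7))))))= 443668225/14302098 - 2231845 * sqrt(569)/23286652485604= 31.02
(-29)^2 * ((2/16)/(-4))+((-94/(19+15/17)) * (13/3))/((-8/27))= 17831/416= 42.86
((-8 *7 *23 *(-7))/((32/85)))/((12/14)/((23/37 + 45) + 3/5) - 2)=-5734001315/474416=-12086.44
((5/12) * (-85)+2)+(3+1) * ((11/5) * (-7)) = -5701/60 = -95.02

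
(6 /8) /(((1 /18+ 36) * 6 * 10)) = 9 /25960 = 0.00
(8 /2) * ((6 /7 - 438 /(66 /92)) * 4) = -751136 /77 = -9755.01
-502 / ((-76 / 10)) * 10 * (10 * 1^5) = 125500 / 19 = 6605.26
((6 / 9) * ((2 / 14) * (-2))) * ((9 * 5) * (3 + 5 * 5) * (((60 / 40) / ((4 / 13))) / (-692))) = 585 / 346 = 1.69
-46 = -46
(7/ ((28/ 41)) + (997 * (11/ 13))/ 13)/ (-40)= -50797/ 27040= -1.88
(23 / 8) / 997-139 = -1108641 / 7976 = -139.00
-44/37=-1.19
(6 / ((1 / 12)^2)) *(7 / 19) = 6048 / 19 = 318.32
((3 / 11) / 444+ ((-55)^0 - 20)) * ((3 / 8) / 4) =-92793 / 52096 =-1.78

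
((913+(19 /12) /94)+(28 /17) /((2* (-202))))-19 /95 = 8839569299 /9683880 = 912.81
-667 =-667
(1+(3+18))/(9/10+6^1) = 220/69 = 3.19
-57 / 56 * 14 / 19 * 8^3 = -384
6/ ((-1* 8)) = -3/ 4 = -0.75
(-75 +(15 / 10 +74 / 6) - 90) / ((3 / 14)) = -6349 / 9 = -705.44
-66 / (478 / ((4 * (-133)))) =17556 / 239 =73.46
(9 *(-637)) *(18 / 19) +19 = -102833 / 19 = -5412.26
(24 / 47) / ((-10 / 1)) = -12 / 235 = -0.05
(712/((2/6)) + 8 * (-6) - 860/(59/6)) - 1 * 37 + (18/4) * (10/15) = 116026/59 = 1966.54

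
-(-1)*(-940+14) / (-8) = 463 / 4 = 115.75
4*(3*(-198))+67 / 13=-30821 / 13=-2370.85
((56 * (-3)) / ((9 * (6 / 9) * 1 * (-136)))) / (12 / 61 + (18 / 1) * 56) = 427 / 2091000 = 0.00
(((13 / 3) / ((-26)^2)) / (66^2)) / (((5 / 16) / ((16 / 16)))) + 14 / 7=424711 / 212355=2.00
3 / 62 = 0.05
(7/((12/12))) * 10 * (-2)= -140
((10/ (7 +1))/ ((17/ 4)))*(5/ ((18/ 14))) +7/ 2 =1421/ 306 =4.64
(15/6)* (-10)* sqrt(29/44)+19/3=19/3 - 25* sqrt(319)/22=-13.96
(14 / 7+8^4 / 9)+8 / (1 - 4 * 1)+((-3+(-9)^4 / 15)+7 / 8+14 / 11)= 3528329 / 3960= 890.99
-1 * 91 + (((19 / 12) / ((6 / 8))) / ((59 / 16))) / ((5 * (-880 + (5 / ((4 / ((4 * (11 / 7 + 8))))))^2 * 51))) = -1372402154879 / 15081342525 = -91.00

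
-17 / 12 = -1.42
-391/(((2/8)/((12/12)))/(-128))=200192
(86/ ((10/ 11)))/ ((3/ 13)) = 6149/ 15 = 409.93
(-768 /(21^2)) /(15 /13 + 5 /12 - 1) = -13312 /4361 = -3.05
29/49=0.59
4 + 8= 12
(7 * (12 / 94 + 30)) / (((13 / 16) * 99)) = 52864 / 20163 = 2.62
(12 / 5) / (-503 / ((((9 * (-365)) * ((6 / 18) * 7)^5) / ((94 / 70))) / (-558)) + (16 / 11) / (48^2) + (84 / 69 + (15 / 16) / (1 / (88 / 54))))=695315001920 / 314899206729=2.21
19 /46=0.41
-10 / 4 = -2.50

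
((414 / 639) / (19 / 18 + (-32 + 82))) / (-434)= -414 / 14159033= -0.00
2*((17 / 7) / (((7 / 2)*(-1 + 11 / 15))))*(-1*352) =89760 / 49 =1831.84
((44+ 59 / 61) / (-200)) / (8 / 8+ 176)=-2743 / 2159400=-0.00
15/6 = 2.50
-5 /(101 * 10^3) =-1 /20200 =-0.00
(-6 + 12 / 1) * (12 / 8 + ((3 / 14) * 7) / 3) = 12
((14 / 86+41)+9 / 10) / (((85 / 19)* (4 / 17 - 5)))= -114551 / 58050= -1.97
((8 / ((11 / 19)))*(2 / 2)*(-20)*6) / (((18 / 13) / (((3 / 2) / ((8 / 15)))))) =-37050 / 11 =-3368.18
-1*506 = -506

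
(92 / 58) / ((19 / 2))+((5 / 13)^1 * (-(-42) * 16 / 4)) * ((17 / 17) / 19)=3.57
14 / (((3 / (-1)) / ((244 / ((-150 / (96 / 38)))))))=27328 / 1425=19.18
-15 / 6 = -5 / 2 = -2.50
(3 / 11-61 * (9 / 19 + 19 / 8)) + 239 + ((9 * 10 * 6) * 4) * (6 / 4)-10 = 5510081 / 1672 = 3295.50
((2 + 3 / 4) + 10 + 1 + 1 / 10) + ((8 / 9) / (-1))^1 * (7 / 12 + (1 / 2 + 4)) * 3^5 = -21683 / 20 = -1084.15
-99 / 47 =-2.11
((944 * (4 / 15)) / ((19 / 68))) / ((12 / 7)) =449344 / 855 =525.55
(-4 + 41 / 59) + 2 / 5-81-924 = -297332 / 295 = -1007.91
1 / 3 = 0.33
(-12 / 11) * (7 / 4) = -21 / 11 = -1.91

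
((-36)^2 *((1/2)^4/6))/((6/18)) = 81/2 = 40.50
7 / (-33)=-7 / 33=-0.21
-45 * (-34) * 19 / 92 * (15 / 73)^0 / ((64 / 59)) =857565 / 2944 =291.29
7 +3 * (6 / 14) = 58 / 7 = 8.29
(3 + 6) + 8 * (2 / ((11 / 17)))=371 / 11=33.73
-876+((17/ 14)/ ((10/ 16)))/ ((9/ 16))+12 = -860.55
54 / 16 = 27 / 8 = 3.38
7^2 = 49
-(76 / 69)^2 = -5776 / 4761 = -1.21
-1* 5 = -5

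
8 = 8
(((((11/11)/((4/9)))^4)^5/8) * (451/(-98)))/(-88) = 498464283821334080841/6896136929411072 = 72281.67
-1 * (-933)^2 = -870489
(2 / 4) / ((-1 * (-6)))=1 / 12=0.08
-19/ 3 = -6.33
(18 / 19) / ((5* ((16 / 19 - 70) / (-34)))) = 0.09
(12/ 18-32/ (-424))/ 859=0.00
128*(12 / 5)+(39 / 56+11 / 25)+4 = 437271 / 1400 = 312.34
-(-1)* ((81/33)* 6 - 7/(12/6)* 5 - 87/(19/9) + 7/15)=-272849/6270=-43.52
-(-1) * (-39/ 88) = -39/ 88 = -0.44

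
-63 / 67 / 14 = -9 / 134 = -0.07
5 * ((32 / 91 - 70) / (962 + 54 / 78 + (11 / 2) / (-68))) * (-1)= 4309840 / 11913279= 0.36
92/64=23/16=1.44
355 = 355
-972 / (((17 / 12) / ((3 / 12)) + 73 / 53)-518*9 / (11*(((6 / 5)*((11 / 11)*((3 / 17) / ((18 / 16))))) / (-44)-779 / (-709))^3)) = 52049272463722741158 / 16934401402802200355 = 3.07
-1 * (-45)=45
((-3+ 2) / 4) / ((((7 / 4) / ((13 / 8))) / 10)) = -2.32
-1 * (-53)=53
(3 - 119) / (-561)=116 / 561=0.21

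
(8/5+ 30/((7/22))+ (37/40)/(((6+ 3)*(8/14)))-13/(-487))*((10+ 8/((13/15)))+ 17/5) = 693889980397/319082400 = 2174.64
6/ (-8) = -3/ 4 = -0.75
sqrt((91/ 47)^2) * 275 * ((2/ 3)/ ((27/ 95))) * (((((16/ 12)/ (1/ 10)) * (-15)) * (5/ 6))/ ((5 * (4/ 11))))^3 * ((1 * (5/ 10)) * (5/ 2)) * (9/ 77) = -3210517578125/ 22842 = -140553260.58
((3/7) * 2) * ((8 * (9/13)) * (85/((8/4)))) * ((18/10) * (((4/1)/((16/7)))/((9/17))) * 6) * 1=93636/13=7202.77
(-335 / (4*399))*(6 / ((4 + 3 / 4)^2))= -2680 / 48013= -0.06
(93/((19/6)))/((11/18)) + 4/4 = 10253/209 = 49.06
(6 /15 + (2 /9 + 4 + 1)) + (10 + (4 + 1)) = 928 /45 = 20.62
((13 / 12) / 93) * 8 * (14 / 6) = 182 / 837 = 0.22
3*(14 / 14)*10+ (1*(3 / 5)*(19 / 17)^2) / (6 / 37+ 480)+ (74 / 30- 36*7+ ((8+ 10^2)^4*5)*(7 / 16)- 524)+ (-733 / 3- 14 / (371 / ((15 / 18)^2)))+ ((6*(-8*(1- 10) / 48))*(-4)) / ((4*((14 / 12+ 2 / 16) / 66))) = 2092111317540441896 / 7029813735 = 297605512.24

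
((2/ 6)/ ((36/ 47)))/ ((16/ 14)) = 329/ 864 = 0.38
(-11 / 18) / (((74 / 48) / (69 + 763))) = -36608 / 111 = -329.80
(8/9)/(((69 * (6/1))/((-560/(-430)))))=224/80109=0.00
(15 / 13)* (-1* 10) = -150 / 13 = -11.54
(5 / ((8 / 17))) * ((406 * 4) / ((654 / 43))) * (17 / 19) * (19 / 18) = 12613405 / 11772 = 1071.48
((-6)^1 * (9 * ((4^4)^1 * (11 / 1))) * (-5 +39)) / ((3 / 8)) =-13787136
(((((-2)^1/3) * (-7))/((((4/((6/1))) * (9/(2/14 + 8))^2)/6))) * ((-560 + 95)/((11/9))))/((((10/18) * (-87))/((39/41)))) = 23568246/91553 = 257.43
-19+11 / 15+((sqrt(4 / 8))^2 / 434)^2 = -206438161 / 11301360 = -18.27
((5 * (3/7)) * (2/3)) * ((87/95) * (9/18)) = 87/133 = 0.65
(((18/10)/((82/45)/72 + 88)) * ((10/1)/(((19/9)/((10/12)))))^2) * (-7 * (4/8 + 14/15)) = -164571750/51478961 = -3.20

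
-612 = -612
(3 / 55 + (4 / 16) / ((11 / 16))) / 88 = 23 / 4840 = 0.00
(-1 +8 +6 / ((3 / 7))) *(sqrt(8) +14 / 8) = 147 / 4 +42 *sqrt(2) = 96.15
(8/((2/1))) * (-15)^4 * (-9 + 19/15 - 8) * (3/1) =-9558000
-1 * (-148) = 148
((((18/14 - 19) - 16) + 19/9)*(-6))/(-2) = -94.81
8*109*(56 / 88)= 6104 / 11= 554.91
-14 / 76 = -7 / 38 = -0.18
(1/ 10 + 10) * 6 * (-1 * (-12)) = 727.20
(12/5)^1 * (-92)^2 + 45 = 101793/5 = 20358.60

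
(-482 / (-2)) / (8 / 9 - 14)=-2169 / 118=-18.38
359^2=128881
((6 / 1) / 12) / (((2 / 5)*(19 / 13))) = 65 / 76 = 0.86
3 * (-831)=-2493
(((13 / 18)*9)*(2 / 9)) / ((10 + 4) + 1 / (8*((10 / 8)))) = 130 / 1269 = 0.10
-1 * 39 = -39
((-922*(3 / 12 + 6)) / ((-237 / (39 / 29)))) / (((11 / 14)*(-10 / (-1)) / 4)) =419510 / 25201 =16.65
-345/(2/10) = -1725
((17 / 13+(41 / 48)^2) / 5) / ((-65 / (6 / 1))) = -61021 / 1622400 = -0.04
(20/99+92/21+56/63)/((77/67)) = 84688/17787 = 4.76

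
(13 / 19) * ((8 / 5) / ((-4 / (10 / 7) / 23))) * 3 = -3588 / 133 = -26.98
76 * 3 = 228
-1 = -1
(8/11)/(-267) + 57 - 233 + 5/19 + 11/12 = -13007523/74404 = -174.82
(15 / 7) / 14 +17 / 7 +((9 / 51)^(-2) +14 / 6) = 32657 / 882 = 37.03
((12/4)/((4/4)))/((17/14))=42/17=2.47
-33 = -33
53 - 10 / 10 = 52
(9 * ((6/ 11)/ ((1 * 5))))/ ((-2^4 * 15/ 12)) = -27/ 550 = -0.05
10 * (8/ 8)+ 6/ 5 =56/ 5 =11.20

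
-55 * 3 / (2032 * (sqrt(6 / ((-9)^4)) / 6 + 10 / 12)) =-5412825 / 55547768 + 13365 * sqrt(6) / 55547768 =-0.10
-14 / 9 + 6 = 40 / 9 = 4.44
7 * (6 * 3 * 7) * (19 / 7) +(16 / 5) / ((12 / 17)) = 35978 / 15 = 2398.53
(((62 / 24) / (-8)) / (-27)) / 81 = 31 / 209952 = 0.00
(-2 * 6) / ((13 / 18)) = -216 / 13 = -16.62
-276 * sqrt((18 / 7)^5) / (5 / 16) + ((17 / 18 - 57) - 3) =-4292352 * sqrt(14) / 1715 - 1063 / 18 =-9423.78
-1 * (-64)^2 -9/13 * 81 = -53977/13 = -4152.08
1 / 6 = 0.17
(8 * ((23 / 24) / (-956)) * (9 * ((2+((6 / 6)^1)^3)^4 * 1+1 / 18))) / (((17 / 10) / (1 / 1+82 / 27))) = -18288565 / 1316412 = -13.89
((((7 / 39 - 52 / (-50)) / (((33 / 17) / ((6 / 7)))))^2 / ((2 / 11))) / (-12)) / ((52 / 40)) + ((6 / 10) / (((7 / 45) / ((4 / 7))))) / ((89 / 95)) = 2.25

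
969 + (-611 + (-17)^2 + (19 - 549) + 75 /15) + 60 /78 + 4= 1648 /13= 126.77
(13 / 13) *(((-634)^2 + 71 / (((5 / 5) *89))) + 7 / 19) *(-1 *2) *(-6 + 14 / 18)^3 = 47046324318976 / 410913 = 114492177.95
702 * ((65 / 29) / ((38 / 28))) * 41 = 26191620 / 551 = 47534.70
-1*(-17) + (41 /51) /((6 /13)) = 5735 /306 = 18.74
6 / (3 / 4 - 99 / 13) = -104 / 119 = -0.87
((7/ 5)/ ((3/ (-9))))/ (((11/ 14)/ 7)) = -37.42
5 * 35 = 175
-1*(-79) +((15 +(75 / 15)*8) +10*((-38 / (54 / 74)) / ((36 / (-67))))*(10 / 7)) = 1518.51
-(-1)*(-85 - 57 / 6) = -189 / 2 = -94.50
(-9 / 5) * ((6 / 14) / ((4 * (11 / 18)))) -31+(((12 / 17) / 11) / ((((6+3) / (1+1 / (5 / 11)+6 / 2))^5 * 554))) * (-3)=-465619048889353 / 14868579206250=-31.32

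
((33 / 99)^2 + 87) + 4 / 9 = 788 / 9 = 87.56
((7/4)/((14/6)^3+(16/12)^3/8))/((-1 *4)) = -7/208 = -0.03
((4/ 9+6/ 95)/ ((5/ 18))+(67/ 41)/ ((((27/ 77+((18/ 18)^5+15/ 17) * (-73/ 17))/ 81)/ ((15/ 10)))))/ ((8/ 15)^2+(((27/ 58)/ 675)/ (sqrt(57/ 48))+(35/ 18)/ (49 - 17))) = -21384104333292638112/ 309513534979501535+170884150083956736 * sqrt(19)/ 5880757164610529165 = -68.96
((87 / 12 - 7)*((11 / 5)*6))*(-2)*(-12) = 396 / 5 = 79.20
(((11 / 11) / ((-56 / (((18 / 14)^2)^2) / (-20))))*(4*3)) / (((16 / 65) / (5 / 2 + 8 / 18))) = 37671075 / 268912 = 140.09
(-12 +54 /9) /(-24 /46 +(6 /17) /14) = 5474 /453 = 12.08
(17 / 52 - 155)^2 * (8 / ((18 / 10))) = 35938805 / 338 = 106327.83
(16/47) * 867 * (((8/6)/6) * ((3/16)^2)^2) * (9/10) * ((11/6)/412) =257499/793149440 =0.00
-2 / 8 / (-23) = 0.01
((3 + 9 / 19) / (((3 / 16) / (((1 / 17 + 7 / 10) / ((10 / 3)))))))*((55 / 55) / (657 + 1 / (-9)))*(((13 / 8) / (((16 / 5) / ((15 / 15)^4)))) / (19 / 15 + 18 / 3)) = 1494207 / 3330300544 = 0.00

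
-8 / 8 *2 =-2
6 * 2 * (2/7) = 3.43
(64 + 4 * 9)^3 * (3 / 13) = 3000000 / 13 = 230769.23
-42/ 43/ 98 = -3/ 301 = -0.01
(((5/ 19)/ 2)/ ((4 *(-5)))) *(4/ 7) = -1/ 266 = -0.00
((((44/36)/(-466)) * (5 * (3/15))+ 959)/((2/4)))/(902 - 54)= 4022035/1778256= 2.26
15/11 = 1.36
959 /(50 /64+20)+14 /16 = 35737 /760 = 47.02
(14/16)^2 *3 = 147/64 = 2.30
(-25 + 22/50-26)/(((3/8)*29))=-10112/2175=-4.65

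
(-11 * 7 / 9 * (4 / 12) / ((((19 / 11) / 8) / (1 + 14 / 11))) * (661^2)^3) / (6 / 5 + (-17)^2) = -6422431517691262997000 / 744363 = -8628090753693108.06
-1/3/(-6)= 1/18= 0.06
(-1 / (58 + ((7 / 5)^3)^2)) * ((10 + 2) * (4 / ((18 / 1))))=-125000 / 3071697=-0.04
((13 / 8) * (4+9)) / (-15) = -169 / 120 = -1.41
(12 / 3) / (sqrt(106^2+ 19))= 4* sqrt(11255) / 11255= 0.04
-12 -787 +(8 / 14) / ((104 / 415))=-145003 / 182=-796.72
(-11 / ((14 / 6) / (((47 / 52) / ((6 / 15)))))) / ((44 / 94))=-33135 / 1456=-22.76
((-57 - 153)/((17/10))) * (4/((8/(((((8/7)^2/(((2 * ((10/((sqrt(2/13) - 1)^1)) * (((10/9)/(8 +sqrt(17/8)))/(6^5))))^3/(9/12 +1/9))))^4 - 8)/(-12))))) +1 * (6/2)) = -7000/17 +55221992035696098497388840276528012961573797888 * (13 - sqrt(26))^12 * (sqrt(34) +32)^12/777670320445054276254177093505859375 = 36112341064309941589811690000000000000000.00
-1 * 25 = -25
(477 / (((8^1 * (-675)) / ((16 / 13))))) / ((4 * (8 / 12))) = -53 / 1300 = -0.04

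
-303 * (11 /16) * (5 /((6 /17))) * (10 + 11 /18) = -18037085 /576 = -31314.38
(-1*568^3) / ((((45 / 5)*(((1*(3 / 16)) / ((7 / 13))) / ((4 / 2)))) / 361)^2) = -1198272100234166272 / 123201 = -9726155633754.32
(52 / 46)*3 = 78 / 23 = 3.39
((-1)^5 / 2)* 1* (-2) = 1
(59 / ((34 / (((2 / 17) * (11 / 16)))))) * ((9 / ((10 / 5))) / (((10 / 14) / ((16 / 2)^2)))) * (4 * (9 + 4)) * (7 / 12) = 2480478 / 1445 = 1716.59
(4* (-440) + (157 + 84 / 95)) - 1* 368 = -187161 / 95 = -1970.12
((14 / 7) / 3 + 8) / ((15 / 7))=182 / 45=4.04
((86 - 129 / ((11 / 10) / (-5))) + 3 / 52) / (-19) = -384625 / 10868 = -35.39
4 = 4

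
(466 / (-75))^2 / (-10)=-108578 / 28125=-3.86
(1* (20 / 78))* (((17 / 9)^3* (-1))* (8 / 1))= -393040 / 28431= -13.82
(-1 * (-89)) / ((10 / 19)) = 1691 / 10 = 169.10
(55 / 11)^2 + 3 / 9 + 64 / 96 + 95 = 121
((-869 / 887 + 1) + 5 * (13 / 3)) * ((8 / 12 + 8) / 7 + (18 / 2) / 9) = 2712323 / 55881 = 48.54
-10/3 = -3.33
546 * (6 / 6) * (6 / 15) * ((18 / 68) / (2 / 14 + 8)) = 11466 / 1615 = 7.10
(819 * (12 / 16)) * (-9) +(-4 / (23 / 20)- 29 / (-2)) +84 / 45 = -7611199 / 1380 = -5515.36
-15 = -15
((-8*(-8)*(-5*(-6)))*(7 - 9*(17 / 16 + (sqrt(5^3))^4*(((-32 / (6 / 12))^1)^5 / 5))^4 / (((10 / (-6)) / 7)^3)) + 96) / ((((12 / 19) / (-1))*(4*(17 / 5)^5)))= -1644536453273590554703226033146165003696250830154069073670393875 / 11631468544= -141386828933300217563931500000000000000000000000000000.00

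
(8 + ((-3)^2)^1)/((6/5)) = 85/6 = 14.17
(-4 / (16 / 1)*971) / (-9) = 971 / 36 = 26.97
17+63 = 80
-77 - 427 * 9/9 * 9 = -3920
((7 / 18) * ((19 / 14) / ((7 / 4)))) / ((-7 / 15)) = -95 / 147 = -0.65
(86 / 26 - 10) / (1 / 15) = -1305 / 13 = -100.38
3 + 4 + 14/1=21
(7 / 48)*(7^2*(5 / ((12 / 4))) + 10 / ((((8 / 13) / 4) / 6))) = 9905 / 144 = 68.78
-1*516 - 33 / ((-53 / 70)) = -25038 / 53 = -472.42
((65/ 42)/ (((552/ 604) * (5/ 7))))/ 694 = 1963/ 574632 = 0.00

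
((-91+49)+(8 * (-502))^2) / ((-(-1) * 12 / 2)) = 8064107 / 3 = 2688035.67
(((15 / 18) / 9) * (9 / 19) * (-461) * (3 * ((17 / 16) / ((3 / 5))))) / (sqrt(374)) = -11525 * sqrt(374) / 40128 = -5.55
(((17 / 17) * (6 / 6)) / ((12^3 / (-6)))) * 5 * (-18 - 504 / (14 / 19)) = 195 / 16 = 12.19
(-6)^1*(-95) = 570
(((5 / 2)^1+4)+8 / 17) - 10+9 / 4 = -53 / 68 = -0.78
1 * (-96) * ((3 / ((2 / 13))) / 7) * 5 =-9360 / 7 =-1337.14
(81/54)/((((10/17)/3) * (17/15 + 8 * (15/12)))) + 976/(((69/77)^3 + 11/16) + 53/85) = 405375767139601/842194746772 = 481.33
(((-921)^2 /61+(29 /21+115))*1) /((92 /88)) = 395167190 /29463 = 13412.32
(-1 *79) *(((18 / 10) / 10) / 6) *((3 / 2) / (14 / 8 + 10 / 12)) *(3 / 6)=-0.69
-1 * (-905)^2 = -819025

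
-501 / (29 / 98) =-49098 / 29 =-1693.03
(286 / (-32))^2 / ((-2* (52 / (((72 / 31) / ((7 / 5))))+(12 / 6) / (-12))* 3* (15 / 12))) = -61347 / 179584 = -0.34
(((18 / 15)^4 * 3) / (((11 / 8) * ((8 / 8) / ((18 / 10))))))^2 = 78364164096 / 1181640625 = 66.32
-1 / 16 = -0.06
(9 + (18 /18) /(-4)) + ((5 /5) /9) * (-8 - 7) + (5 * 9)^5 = 2214337585 /12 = 184528132.08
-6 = -6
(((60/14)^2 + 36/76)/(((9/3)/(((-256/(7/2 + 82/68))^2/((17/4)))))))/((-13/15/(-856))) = 261382791168/60515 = 4319305.81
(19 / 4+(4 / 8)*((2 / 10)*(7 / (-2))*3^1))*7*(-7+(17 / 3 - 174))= -68117 / 15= -4541.13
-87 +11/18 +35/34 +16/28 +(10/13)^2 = -15239452/180999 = -84.20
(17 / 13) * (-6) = -102 / 13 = -7.85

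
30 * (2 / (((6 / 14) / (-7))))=-980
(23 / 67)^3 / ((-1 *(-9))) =12167 / 2706867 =0.00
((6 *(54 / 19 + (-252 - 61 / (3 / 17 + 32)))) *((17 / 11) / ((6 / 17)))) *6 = -4524354534 / 114323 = -39575.19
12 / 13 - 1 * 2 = -14 / 13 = -1.08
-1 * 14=-14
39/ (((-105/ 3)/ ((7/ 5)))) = -39/ 25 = -1.56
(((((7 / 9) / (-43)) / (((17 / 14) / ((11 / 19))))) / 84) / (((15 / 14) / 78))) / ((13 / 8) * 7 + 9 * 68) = -112112 / 9350699805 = -0.00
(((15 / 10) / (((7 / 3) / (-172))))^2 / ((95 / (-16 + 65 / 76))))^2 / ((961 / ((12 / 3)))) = 118865137933624644 / 7517439822025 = 15811.92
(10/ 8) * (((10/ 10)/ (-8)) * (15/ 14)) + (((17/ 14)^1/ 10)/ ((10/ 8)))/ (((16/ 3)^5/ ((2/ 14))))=-215035869/ 1284505600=-0.17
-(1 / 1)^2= -1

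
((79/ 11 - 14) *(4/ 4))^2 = 5625/ 121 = 46.49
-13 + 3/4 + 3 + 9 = -1/4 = -0.25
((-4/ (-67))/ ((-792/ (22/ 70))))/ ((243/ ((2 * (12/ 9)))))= -0.00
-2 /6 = -1 /3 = -0.33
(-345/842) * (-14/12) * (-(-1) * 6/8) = 2415/6736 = 0.36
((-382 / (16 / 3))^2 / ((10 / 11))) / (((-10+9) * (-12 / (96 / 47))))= 3611619 / 3760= 960.54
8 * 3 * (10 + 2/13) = 3168/13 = 243.69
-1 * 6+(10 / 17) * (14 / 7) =-82 / 17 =-4.82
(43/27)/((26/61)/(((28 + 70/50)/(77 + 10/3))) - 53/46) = 5912242/46281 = 127.75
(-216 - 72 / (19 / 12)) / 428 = -1242 / 2033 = -0.61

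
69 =69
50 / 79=0.63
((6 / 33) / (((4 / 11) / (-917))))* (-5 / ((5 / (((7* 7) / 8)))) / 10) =44933 / 160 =280.83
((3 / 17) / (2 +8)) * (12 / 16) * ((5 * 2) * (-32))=-72 / 17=-4.24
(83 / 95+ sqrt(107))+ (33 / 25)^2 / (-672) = 2317103 / 2660000+ sqrt(107) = 11.22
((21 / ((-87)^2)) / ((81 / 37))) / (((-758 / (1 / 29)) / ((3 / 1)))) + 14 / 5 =20964100213 / 7487179110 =2.80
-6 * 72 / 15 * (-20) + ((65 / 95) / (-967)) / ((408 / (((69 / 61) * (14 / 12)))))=526771839955 / 914534448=576.00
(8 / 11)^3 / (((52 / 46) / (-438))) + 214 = 1123898 / 17303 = 64.95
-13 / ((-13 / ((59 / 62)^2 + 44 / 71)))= 416287 / 272924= 1.53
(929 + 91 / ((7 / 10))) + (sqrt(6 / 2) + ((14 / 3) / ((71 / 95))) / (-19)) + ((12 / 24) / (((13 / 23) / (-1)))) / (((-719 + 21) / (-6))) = sqrt(3) + 2046145081 / 1932762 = 1060.40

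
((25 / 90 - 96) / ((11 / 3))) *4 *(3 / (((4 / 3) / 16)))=-41352 / 11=-3759.27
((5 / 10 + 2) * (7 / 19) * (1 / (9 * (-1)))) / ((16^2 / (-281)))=9835 / 87552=0.11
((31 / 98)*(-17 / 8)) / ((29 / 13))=-6851 / 22736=-0.30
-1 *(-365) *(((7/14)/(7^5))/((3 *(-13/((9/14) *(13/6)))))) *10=-1825/470596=-0.00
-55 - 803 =-858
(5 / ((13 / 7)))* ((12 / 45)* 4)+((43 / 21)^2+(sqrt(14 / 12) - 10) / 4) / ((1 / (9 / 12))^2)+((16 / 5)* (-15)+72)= 3* sqrt(42) / 128+1701491 / 61152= 27.98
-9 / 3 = -3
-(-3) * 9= 27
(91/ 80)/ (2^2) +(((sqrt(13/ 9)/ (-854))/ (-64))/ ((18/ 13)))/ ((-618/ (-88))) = 143 * sqrt(13)/ 227997504 +91/ 320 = 0.28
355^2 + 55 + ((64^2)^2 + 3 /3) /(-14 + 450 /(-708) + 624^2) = 5794680048886 /45944641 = 126123.09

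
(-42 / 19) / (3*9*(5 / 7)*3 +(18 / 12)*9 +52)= -588 / 32813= -0.02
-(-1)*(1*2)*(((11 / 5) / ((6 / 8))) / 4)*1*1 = 22 / 15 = 1.47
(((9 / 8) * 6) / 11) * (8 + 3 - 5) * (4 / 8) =81 / 44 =1.84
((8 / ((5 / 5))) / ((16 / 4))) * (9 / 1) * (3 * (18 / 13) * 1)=972 / 13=74.77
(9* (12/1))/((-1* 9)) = -12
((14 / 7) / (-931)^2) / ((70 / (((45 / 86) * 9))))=81 / 521790122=0.00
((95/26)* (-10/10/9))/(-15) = 19/702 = 0.03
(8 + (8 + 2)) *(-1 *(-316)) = 5688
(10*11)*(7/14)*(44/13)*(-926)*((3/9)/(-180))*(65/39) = 560230/1053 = 532.03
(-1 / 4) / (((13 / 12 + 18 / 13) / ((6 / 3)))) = -78 / 385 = -0.20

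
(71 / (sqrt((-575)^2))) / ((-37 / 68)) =-4828 / 21275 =-0.23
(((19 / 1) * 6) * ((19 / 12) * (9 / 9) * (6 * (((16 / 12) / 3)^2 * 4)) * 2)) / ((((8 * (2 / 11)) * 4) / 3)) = 7942 / 9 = 882.44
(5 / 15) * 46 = 46 / 3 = 15.33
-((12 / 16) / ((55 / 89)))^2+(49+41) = 4284711 / 48400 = 88.53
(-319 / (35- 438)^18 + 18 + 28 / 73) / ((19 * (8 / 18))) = 49972635570821113588745250102069836489965761759861 / 22954808920923624622483742967898944597311644833988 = 2.18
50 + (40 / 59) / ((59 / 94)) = 177810 / 3481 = 51.08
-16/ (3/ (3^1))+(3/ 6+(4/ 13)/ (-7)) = -2829/ 182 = -15.54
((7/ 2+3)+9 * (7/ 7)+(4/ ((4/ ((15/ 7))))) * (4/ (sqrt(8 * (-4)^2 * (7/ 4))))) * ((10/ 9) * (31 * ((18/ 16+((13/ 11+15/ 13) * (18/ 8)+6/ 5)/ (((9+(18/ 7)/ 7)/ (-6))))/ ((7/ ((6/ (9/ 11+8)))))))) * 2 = -323.92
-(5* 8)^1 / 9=-40 / 9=-4.44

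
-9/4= -2.25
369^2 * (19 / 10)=2587059 / 10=258705.90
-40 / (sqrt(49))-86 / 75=-6.86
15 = 15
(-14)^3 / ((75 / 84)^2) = -2151296 / 625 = -3442.07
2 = 2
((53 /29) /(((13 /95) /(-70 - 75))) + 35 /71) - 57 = -1839581 /923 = -1993.05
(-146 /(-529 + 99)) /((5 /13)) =949 /1075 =0.88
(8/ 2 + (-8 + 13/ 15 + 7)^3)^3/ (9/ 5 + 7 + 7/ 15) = 2456003591488/ 356241796875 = 6.89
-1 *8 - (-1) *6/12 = -15/2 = -7.50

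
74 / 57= 1.30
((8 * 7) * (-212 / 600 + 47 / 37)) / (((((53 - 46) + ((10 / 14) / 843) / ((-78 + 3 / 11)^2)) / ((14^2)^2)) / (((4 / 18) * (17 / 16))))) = 9292351803274953 / 139658582545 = 66536.20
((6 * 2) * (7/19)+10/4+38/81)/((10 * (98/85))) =386699/603288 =0.64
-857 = -857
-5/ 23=-0.22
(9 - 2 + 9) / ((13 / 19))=304 / 13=23.38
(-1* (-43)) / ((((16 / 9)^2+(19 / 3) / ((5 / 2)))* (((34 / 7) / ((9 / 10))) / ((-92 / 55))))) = -5046867 / 2156110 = -2.34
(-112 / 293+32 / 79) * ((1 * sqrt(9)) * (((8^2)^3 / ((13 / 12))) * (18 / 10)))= 44845498368 / 1504555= 29806.49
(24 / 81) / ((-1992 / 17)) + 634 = 4262365 / 6723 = 634.00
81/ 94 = 0.86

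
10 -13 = -3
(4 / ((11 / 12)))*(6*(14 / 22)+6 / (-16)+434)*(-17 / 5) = -785298 / 121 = -6490.07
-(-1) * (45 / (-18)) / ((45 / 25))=-25 / 18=-1.39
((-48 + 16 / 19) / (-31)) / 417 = 896 / 245613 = 0.00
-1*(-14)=14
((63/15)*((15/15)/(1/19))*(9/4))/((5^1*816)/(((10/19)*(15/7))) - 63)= 513/10156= 0.05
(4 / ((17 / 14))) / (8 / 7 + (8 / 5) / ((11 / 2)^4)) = 3587045 / 1246389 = 2.88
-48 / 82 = -0.59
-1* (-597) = 597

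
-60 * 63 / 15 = -252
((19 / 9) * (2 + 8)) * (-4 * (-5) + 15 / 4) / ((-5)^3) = -361 / 90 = -4.01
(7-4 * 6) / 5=-17 / 5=-3.40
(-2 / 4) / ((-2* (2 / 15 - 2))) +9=993 / 112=8.87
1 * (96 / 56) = 12 / 7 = 1.71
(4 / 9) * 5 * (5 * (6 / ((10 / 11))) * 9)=660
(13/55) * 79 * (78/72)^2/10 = 173563/79200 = 2.19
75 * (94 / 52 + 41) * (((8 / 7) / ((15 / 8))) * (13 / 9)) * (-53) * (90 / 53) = -254400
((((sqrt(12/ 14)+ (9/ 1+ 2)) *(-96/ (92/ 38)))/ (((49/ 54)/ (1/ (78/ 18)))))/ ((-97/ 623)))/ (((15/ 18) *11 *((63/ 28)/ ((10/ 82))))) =35064576 *sqrt(42)/ 640937297+ 35064576/ 8323861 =4.57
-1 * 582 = -582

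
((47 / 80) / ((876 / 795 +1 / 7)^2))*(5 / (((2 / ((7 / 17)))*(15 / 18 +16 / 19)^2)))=3678183884025 / 26451695137096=0.14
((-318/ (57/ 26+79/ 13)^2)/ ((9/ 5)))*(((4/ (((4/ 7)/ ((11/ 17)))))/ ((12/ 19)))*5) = -26208182/ 282897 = -92.64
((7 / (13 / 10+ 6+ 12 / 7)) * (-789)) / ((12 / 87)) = -5605845 / 1262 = -4442.03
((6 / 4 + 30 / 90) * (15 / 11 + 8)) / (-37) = -103 / 222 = -0.46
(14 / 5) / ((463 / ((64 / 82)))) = 448 / 94915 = 0.00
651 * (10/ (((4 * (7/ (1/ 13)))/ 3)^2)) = 4185/ 9464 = 0.44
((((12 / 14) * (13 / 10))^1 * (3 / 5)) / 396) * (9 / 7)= 117 / 53900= 0.00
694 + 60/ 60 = 695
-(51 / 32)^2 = -2601 / 1024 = -2.54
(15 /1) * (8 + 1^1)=135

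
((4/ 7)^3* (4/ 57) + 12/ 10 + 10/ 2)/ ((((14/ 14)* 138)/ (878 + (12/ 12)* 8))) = 11698301/ 293265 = 39.89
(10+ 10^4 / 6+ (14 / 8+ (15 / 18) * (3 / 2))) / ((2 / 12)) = 10078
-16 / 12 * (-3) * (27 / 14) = 54 / 7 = 7.71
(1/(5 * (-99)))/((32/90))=-1/176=-0.01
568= 568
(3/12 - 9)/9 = -35/36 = -0.97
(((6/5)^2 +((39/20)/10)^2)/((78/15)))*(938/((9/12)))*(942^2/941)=2050383855303/6116500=335221.75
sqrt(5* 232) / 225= 2* sqrt(290) / 225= 0.15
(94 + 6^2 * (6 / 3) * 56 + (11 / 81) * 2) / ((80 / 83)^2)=575624173 / 129600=4441.54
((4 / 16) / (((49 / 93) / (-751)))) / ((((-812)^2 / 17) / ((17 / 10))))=-20184627 / 1292314240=-0.02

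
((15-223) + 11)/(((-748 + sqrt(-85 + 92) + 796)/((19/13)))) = -179664/29861 + 3743* sqrt(7)/29861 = -5.69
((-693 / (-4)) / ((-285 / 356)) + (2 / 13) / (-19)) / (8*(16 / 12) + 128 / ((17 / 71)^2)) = -0.10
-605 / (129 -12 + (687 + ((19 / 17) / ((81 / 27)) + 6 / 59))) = -1820445 / 2420663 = -0.75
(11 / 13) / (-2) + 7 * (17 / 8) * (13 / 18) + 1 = 21191 / 1872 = 11.32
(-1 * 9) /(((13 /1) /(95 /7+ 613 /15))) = -37.69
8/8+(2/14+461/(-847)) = 0.60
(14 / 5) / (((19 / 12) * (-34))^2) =504 / 521645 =0.00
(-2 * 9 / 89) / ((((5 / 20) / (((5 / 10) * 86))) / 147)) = -455112 / 89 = -5113.62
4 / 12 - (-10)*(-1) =-29 / 3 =-9.67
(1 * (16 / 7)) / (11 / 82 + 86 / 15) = 19680 / 50519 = 0.39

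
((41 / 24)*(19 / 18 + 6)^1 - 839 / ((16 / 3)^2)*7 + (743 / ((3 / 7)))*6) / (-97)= -70554797 / 670464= -105.23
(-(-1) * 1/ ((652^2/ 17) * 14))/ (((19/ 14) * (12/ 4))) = 17/ 24230928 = 0.00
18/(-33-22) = -18/55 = -0.33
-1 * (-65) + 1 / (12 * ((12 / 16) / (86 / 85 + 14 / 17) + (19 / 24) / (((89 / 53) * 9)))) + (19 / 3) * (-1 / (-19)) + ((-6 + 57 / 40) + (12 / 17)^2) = 490980014983 / 7991555160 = 61.44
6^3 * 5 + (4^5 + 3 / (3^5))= 170425 / 81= 2104.01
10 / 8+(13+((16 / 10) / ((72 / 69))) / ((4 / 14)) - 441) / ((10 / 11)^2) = -1530409 / 3000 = -510.14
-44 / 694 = -22 / 347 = -0.06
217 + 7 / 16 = 3479 / 16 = 217.44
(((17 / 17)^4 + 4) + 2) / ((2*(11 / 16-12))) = -0.31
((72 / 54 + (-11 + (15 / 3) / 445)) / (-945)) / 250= 1289 / 31539375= 0.00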